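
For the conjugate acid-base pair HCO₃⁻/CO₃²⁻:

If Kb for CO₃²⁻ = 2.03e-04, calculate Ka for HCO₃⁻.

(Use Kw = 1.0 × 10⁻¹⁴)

For a conjugate pair Ka × Kb = Kw, so Ka = Kw/Kb = 1.0 × 10⁻¹⁴ / 2.03e-04 = 4.93e-11.

K_a = 4.93e-11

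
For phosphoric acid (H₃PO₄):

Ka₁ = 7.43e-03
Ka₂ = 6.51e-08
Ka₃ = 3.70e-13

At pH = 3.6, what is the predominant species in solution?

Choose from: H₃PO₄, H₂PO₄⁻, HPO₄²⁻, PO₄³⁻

pKa₁ = 2.13, pKa₂ = 7.19, pKa₃ = 12.43. For a polyprotic acid the predominant species crosses at each pKa: below pKa_n the protonated form dominates, above it the deprotonated form does. At pH = 3.6, the predominant species is H₂PO₄⁻.

H₂PO₄⁻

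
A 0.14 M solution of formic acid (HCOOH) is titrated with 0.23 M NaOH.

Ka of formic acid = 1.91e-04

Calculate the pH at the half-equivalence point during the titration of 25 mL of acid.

At half-equivalence [HA] = [A⁻], so Henderson-Hasselbalch gives pH = pKa = -log(1.91e-04) = 3.72.

pH = pKa = 3.72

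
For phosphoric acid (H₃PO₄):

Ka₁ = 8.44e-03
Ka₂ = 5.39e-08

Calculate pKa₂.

pKa₂ = -log(Ka₂) = -log(5.39e-08) = 7.27.

pK_{a2} = 7.27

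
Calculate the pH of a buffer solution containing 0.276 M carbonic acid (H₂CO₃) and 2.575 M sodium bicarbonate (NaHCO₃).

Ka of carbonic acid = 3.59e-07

pKa = -log(3.59e-07) = 6.44. pH = pKa + log([A⁻]/[HA]) = 6.44 + log(2.575/0.276)

pH = 7.41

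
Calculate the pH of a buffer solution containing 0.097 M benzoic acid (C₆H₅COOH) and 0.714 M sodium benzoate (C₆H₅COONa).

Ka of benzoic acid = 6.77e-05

pKa = -log(6.77e-05) = 4.17. pH = pKa + log([A⁻]/[HA]) = 4.17 + log(0.714/0.097)

pH = 5.04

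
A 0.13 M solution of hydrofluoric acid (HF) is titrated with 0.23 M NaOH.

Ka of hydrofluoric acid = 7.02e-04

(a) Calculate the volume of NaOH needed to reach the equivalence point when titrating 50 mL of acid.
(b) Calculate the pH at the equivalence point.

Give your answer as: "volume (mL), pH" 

moles acid = 0.13 × 50/1000 = 0.0065 mol; V_base = moles/0.23 × 1000 = 28.3 mL. At equivalence only the conjugate base is present: [A⁻] = 0.0065/0.078 = 8.3056e-02 M. Kb = Kw/Ka = 1.42e-11; [OH⁻] = √(Kb × [A⁻]) = 1.0877e-06; pOH = 5.96; pH = 14 - pOH = 8.04.

V = 28.3 mL, pH = 8.04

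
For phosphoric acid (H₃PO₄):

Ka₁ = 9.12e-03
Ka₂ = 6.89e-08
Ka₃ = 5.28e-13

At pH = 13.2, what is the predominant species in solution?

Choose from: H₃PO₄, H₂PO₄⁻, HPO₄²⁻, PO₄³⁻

pKa₁ = 2.04, pKa₂ = 7.16, pKa₃ = 12.28. For a polyprotic acid the predominant species crosses at each pKa: below pKa_n the protonated form dominates, above it the deprotonated form does. At pH = 13.2, the predominant species is PO₄³⁻.

PO₄³⁻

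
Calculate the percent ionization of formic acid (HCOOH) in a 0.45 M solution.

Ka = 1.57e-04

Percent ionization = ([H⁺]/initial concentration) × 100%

Using Ka equilibrium: x² + Ka×x - Ka×C = 0. Solving: [H⁺] = 8.3272e-03. Percent = (8.3272e-03/0.45) × 100

Percent ionization = 1.85%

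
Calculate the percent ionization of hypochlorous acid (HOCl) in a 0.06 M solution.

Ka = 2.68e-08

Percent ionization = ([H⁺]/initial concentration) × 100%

Using Ka equilibrium: x² + Ka×x - Ka×C = 0. Solving: [H⁺] = 4.0086e-05. Percent = (4.0086e-05/0.06) × 100

Percent ionization = 0.0668%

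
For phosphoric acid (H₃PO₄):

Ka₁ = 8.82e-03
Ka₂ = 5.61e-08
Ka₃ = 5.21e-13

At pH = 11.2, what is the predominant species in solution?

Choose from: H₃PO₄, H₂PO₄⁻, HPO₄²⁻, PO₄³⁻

pKa₁ = 2.05, pKa₂ = 7.25, pKa₃ = 12.28. For a polyprotic acid the predominant species crosses at each pKa: below pKa_n the protonated form dominates, above it the deprotonated form does. At pH = 11.2, the predominant species is HPO₄²⁻.

HPO₄²⁻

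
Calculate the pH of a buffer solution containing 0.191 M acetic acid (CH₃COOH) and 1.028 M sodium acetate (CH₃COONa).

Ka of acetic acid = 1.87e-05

pKa = -log(1.87e-05) = 4.73. pH = pKa + log([A⁻]/[HA]) = 4.73 + log(1.028/0.191)

pH = 5.46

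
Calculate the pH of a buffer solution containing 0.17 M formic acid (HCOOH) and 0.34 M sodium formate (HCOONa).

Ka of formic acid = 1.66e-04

pKa = -log(1.66e-04) = 3.78. pH = pKa + log([A⁻]/[HA]) = 3.78 + log(0.34/0.17)

pH = 4.08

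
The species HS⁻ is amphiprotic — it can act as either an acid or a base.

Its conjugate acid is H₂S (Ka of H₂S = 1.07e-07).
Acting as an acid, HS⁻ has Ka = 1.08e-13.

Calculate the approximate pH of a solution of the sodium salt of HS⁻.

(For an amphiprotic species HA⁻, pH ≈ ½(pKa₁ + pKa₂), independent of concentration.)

pKa₁ = -log(1.07e-07) = 6.97; pKa₂ = -log(1.08e-13) = 12.97. For an amphiprotic species, pH ≈ ½(pKa₁ + pKa₂) = ½(6.97 + 12.97) = 9.97.

pH = 9.97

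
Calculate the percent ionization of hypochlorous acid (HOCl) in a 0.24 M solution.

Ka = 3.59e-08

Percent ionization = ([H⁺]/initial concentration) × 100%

Using Ka equilibrium: x² + Ka×x - Ka×C = 0. Solving: [H⁺] = 9.2804e-05. Percent = (9.2804e-05/0.24) × 100

Percent ionization = 0.0387%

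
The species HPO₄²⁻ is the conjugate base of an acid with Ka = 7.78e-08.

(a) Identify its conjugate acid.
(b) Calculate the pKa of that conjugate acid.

(a) The conjugate acid is formed by adding one H⁺ to HPO₄²⁻, giving H₂PO₄⁻. (b) pKa = -log(Ka) = -log(7.78e-08) = 7.11.

Conjugate acid: H₂PO₄⁻; pK_a = 7.11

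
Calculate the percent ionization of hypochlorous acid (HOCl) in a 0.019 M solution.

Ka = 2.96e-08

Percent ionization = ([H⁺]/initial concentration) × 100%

Using Ka equilibrium: x² + Ka×x - Ka×C = 0. Solving: [H⁺] = 2.3700e-05. Percent = (2.3700e-05/0.019) × 100

Percent ionization = 0.125%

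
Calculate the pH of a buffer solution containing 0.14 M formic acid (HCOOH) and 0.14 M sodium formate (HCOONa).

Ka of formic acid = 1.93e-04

pKa = -log(1.93e-04) = 3.71. pH = pKa + log([A⁻]/[HA]) = 3.71 + log(0.14/0.14)

pH = 3.71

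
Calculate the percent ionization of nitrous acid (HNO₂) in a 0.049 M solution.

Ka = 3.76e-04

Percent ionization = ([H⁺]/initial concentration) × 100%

Using Ka equilibrium: x² + Ka×x - Ka×C = 0. Solving: [H⁺] = 4.1084e-03. Percent = (4.1084e-03/0.049) × 100

Percent ionization = 8.38%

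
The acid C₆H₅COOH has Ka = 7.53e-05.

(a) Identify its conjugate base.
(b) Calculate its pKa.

(a) The conjugate base is formed by removing one H⁺ from C₆H₅COOH, giving C₆H₅COO⁻. (b) pKa = -log(Ka) = -log(7.53e-05) = 4.12.

Conjugate base: C₆H₅COO⁻; pK_a = 4.12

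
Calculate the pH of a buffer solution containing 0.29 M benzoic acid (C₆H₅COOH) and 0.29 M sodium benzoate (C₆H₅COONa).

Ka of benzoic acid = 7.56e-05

pKa = -log(7.56e-05) = 4.12. pH = pKa + log([A⁻]/[HA]) = 4.12 + log(0.29/0.29)

pH = 4.12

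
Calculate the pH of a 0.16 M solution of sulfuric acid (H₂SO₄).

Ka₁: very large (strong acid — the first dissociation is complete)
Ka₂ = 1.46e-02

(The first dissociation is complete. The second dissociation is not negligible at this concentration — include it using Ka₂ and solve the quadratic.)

First dissociation is complete: [H⁺]₀ = [HSO₄⁻]₀ = C = 0.16 M. Second dissociation HSO₄⁻ ⇌ H⁺ + SO₄²⁻: let x = [SO₄²⁻]. Ka₂ = (C + x)·x / (C − x) = 1.46e-02 → x² + (C + Ka₂)·x − Ka₂·C = 0 → x² + 0.17460·x − 2.336e-03 = 0. x = (−0.17460 + √(0.17460² + 4 × 2.336e-03)) / 2 = 1.2486e-02 M. [H⁺] = C + x = 0.16 + 1.2486e-02 = 1.7249e-01 M. pH = -log(1.7249e-01) = 0.76.

pH = 0.76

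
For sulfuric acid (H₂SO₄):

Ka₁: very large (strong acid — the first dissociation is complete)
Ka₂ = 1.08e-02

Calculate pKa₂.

pKa₂ = -log(Ka₂) = -log(1.08e-02) = 1.97.

pK_{a2} = 1.97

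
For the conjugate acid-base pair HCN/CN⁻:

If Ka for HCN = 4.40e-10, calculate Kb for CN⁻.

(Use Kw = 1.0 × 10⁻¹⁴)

For a conjugate pair Ka × Kb = Kw, so Kb = Kw/Ka = 1.0 × 10⁻¹⁴ / 4.40e-10 = 2.27e-05.

K_b = 2.27e-05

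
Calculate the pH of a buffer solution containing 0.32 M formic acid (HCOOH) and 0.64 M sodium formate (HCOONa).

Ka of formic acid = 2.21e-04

pKa = -log(2.21e-04) = 3.66. pH = pKa + log([A⁻]/[HA]) = 3.66 + log(0.64/0.32)

pH = 3.96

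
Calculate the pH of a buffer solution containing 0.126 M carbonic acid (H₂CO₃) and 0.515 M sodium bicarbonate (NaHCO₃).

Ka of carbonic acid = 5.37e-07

pKa = -log(5.37e-07) = 6.27. pH = pKa + log([A⁻]/[HA]) = 6.27 + log(0.515/0.126)

pH = 6.88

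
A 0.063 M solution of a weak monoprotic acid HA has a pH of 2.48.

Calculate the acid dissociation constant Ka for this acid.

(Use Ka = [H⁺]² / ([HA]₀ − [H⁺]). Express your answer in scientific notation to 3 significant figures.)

[H⁺] = 10^(−pH) = 10^(−2.48) = 3.311e-03 M. For HA ⇌ H⁺ + A⁻, Ka = [H⁺][A⁻]/[HA] = [H⁺]² / ([HA]₀ − [H⁺]) = (3.311e-03)² / (0.063 − 3.311e-03) = 1.84e-04.

K_a = 1.84e-04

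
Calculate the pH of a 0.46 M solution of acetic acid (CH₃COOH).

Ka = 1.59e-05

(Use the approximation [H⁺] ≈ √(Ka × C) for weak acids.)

[H⁺] = √(Ka × C) = √(1.59e-05 × 0.46) = 2.7044e-03. pH = -log(2.7044e-03)

pH = 2.57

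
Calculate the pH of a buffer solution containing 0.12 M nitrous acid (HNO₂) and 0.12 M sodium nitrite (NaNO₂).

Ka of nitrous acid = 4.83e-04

pKa = -log(4.83e-04) = 3.32. pH = pKa + log([A⁻]/[HA]) = 3.32 + log(0.12/0.12)

pH = 3.32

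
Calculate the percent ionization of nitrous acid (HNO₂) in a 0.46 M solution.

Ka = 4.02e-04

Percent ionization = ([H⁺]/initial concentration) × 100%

Using Ka equilibrium: x² + Ka×x - Ka×C = 0. Solving: [H⁺] = 1.3399e-02. Percent = (1.3399e-02/0.46) × 100

Percent ionization = 2.91%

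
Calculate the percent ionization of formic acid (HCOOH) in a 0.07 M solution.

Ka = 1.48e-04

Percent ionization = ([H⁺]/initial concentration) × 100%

Using Ka equilibrium: x² + Ka×x - Ka×C = 0. Solving: [H⁺] = 3.1455e-03. Percent = (3.1455e-03/0.07) × 100

Percent ionization = 4.49%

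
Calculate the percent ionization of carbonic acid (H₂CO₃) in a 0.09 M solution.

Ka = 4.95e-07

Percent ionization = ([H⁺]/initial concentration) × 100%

Using Ka equilibrium: x² + Ka×x - Ka×C = 0. Solving: [H⁺] = 2.1082e-04. Percent = (2.1082e-04/0.09) × 100

Percent ionization = 0.234%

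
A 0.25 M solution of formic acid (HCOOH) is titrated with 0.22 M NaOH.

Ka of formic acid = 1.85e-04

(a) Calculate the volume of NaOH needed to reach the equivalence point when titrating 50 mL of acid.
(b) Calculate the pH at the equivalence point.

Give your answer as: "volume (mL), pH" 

moles acid = 0.25 × 50/1000 = 0.0125 mol; V_base = moles/0.22 × 1000 = 56.8 mL. At equivalence only the conjugate base is present: [A⁻] = 0.0125/0.107 = 1.1702e-01 M. Kb = Kw/Ka = 5.41e-11; [OH⁻] = √(Kb × [A⁻]) = 2.5150e-06; pOH = 5.60; pH = 14 - pOH = 8.40.

V = 56.8 mL, pH = 8.40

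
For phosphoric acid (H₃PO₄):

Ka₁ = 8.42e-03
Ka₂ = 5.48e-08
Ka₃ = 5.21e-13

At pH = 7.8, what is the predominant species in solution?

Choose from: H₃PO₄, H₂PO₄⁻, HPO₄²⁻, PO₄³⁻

pKa₁ = 2.07, pKa₂ = 7.26, pKa₃ = 12.28. For a polyprotic acid the predominant species crosses at each pKa: below pKa_n the protonated form dominates, above it the deprotonated form does. At pH = 7.8, the predominant species is HPO₄²⁻.

HPO₄²⁻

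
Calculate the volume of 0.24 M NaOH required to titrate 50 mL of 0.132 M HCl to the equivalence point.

At equivalence: moles acid = moles base. moles HCl = 0.132 × 50/1000 = 0.0066 mol. V_base = moles / 0.24 × 1000 = 27.5 mL.

V_{base} = 27.5 mL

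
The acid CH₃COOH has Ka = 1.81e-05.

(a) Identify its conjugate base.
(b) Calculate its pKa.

(a) The conjugate base is formed by removing one H⁺ from CH₃COOH, giving CH₃COO⁻. (b) pKa = -log(Ka) = -log(1.81e-05) = 4.74.

Conjugate base: CH₃COO⁻; pK_a = 4.74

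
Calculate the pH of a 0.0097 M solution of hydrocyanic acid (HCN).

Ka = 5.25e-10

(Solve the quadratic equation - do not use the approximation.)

x² + Ka×x - Ka×C = 0. Using quadratic formula: [H⁺] = 2.2564e-06

pH = 5.65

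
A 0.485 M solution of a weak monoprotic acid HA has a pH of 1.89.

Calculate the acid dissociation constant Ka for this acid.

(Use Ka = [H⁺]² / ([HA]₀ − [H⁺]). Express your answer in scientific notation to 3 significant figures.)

[H⁺] = 10^(−pH) = 10^(−1.89) = 1.288e-02 M. For HA ⇌ H⁺ + A⁻, Ka = [H⁺][A⁻]/[HA] = [H⁺]² / ([HA]₀ − [H⁺]) = (1.288e-02)² / (0.485 − 1.288e-02) = 3.52e-04.

K_a = 3.52e-04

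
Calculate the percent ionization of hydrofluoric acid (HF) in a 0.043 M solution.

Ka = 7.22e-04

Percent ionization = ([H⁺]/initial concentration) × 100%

Using Ka equilibrium: x² + Ka×x - Ka×C = 0. Solving: [H⁺] = 5.2226e-03. Percent = (5.2226e-03/0.043) × 100

Percent ionization = 12.1%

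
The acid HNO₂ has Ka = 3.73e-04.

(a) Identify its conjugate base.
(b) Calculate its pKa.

(a) The conjugate base is formed by removing one H⁺ from HNO₂, giving NO₂⁻. (b) pKa = -log(Ka) = -log(3.73e-04) = 3.43.

Conjugate base: NO₂⁻; pK_a = 3.43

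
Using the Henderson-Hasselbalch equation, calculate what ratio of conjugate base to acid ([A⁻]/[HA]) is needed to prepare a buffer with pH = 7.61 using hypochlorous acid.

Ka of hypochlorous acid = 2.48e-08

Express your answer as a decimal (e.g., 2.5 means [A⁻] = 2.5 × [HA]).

pKa = -log(2.48e-08) = 7.6055. pH = pKa + log([A⁻]/[HA]), so log([A⁻]/[HA]) = pH − pKa = 7.61 − 7.6055 = 0.0045. [A⁻]/[HA] = 10^(0.0045) = 1.01

[A⁻]/[HA] = 1.01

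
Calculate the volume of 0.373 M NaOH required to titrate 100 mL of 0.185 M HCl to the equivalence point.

At equivalence: moles acid = moles base. moles HCl = 0.185 × 100/1000 = 0.0185 mol. V_base = moles / 0.373 × 1000 = 49.6 mL.

V_{base} = 49.6 mL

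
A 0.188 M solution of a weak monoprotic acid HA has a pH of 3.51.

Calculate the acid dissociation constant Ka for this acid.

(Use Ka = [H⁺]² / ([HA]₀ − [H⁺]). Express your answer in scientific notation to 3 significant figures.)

[H⁺] = 10^(−pH) = 10^(−3.51) = 3.090e-04 M. For HA ⇌ H⁺ + A⁻, Ka = [H⁺][A⁻]/[HA] = [H⁺]² / ([HA]₀ − [H⁺]) = (3.090e-04)² / (0.188 − 3.090e-04) = 5.09e-07.

K_a = 5.09e-07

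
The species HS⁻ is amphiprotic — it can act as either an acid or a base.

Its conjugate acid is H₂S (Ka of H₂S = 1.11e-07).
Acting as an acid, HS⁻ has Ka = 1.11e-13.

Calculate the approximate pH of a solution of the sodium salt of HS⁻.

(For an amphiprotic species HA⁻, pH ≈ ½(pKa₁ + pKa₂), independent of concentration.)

pKa₁ = -log(1.11e-07) = 6.95; pKa₂ = -log(1.11e-13) = 12.95. For an amphiprotic species, pH ≈ ½(pKa₁ + pKa₂) = ½(6.95 + 12.95) = 9.95.

pH = 9.95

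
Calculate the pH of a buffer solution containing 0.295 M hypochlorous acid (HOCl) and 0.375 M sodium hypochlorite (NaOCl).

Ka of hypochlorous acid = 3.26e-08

pKa = -log(3.26e-08) = 7.49. pH = pKa + log([A⁻]/[HA]) = 7.49 + log(0.375/0.295)

pH = 7.59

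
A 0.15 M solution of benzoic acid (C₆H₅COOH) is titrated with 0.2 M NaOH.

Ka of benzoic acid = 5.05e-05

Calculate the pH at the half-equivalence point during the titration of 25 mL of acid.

At half-equivalence [HA] = [A⁻], so Henderson-Hasselbalch gives pH = pKa = -log(5.05e-05) = 4.30.

pH = pKa = 4.30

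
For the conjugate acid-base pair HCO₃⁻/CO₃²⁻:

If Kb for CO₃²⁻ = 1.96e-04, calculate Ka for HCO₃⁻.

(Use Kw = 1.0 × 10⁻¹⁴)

For a conjugate pair Ka × Kb = Kw, so Ka = Kw/Kb = 1.0 × 10⁻¹⁴ / 1.96e-04 = 5.10e-11.

K_a = 5.10e-11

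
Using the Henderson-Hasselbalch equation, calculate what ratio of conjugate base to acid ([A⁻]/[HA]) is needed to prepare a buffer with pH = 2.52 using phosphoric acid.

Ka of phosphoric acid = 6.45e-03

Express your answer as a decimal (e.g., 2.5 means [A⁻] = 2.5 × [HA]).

pKa = -log(6.45e-03) = 2.1904. pH = pKa + log([A⁻]/[HA]), so log([A⁻]/[HA]) = pH − pKa = 2.52 − 2.1904 = 0.3296. [A⁻]/[HA] = 10^(0.3296) = 2.14

[A⁻]/[HA] = 2.14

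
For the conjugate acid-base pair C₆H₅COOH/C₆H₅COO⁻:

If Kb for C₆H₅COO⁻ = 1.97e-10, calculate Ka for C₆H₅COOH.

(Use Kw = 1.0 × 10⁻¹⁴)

For a conjugate pair Ka × Kb = Kw, so Ka = Kw/Kb = 1.0 × 10⁻¹⁴ / 1.97e-10 = 5.08e-05.

K_a = 5.08e-05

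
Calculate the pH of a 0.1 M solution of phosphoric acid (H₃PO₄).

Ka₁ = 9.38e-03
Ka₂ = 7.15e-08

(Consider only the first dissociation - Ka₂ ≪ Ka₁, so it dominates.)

First dissociation dominates. From Ka₁ = [H⁺][HA⁻]/[H₂A], x² + Ka₁·x − Ka₁·C = 0 with C = 0.1 M and Ka₁ = 9.38e-03. Solving: [H⁺] = (−Ka₁ + √(Ka₁² + 4·Ka₁·C)) / 2 = 2.6294e-02 M. pH = -log(2.6294e-02) = 1.58.

pH = 1.58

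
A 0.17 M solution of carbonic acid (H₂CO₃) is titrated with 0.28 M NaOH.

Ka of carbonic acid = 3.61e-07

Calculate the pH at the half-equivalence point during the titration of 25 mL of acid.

At half-equivalence [HA] = [A⁻], so Henderson-Hasselbalch gives pH = pKa = -log(3.61e-07) = 6.44.

pH = pKa = 6.44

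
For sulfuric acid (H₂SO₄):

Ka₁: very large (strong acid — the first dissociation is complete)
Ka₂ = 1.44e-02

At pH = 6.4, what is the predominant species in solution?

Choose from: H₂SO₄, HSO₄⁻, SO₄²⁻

The first dissociation is complete, so H₂SO₄ itself is never the predominant species in water; pKa₂ = -log(1.44e-02) = 1.84. For a polyprotic acid the predominant species crosses at each pKa: below pKa_n the protonated form dominates, above it the deprotonated form does. At pH = 6.4, the predominant species is SO₄²⁻.

SO₄²⁻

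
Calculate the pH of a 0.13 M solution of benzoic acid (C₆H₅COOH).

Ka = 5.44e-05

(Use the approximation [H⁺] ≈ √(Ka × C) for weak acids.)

[H⁺] = √(Ka × C) = √(5.44e-05 × 0.13) = 2.6593e-03. pH = -log(2.6593e-03)

pH = 2.58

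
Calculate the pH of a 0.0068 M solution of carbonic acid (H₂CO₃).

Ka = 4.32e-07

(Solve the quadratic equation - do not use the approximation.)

x² + Ka×x - Ka×C = 0. Using quadratic formula: [H⁺] = 5.3984e-05

pH = 4.27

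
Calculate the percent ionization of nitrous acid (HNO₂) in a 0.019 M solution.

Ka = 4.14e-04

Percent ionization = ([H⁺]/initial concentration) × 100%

Using Ka equilibrium: x² + Ka×x - Ka×C = 0. Solving: [H⁺] = 2.6053e-03. Percent = (2.6053e-03/0.019) × 100

Percent ionization = 13.7%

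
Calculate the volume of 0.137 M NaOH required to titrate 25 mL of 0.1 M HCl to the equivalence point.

At equivalence: moles acid = moles base. moles HCl = 0.1 × 25/1000 = 0.0025 mol. V_base = moles / 0.137 × 1000 = 18.2 mL.

V_{base} = 18.2 mL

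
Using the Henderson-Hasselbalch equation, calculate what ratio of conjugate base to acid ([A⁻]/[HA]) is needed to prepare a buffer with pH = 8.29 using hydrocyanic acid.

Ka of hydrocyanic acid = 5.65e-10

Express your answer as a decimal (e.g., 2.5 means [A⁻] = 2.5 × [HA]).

pKa = -log(5.65e-10) = 9.2480. pH = pKa + log([A⁻]/[HA]), so log([A⁻]/[HA]) = pH − pKa = 8.29 − 9.2480 = -0.9580. [A⁻]/[HA] = 10^(-0.9580) = 0.110

[A⁻]/[HA] = 0.110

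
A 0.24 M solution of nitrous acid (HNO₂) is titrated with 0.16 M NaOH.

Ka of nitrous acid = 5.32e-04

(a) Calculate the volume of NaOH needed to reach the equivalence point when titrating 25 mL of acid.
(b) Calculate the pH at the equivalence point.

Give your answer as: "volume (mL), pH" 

moles acid = 0.24 × 25/1000 = 0.006 mol; V_base = moles/0.16 × 1000 = 37.5 mL. At equivalence only the conjugate base is present: [A⁻] = 0.006/0.062 = 9.6000e-02 M. Kb = Kw/Ka = 1.88e-11; [OH⁻] = √(Kb × [A⁻]) = 1.3433e-06; pOH = 5.87; pH = 14 - pOH = 8.13.

V = 37.5 mL, pH = 8.13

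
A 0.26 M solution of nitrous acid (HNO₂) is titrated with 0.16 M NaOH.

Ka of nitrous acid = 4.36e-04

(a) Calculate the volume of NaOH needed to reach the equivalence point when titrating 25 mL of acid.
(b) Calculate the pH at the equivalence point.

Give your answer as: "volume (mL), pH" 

moles acid = 0.26 × 25/1000 = 0.0065 mol; V_base = moles/0.16 × 1000 = 40.6 mL. At equivalence only the conjugate base is present: [A⁻] = 0.0065/0.066 = 9.9048e-02 M. Kb = Kw/Ka = 2.29e-11; [OH⁻] = √(Kb × [A⁻]) = 1.5072e-06; pOH = 5.82; pH = 14 - pOH = 8.18.

V = 40.6 mL, pH = 8.18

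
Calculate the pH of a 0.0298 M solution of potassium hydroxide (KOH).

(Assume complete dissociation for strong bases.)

[OH⁻] = 0.0298 M for strong base. pOH = -log[OH⁻] = 1.53, pH = 14 - pOH

pH = 12.47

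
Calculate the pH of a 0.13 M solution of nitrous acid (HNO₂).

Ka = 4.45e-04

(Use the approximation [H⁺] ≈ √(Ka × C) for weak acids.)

[H⁺] = √(Ka × C) = √(4.45e-04 × 0.13) = 7.6059e-03. pH = -log(7.6059e-03)

pH = 2.12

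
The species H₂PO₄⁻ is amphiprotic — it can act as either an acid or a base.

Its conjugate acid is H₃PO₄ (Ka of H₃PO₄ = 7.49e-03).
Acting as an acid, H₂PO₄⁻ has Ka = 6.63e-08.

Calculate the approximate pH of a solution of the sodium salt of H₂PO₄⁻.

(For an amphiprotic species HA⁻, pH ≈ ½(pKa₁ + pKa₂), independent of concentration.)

pKa₁ = -log(7.49e-03) = 2.13; pKa₂ = -log(6.63e-08) = 7.18. For an amphiprotic species, pH ≈ ½(pKa₁ + pKa₂) = ½(2.13 + 7.18) = 4.65.

pH = 4.65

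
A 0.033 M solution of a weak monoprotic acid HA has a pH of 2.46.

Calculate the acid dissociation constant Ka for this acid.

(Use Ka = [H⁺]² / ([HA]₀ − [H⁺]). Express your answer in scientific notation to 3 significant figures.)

[H⁺] = 10^(−pH) = 10^(−2.46) = 3.467e-03 M. For HA ⇌ H⁺ + A⁻, Ka = [H⁺][A⁻]/[HA] = [H⁺]² / ([HA]₀ − [H⁺]) = (3.467e-03)² / (0.033 − 3.467e-03) = 4.07e-04.

K_a = 4.07e-04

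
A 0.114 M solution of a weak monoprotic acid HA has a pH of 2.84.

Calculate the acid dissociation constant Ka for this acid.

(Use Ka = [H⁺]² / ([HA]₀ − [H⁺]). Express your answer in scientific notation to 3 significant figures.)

[H⁺] = 10^(−pH) = 10^(−2.84) = 1.445e-03 M. For HA ⇌ H⁺ + A⁻, Ka = [H⁺][A⁻]/[HA] = [H⁺]² / ([HA]₀ − [H⁺]) = (1.445e-03)² / (0.114 − 1.445e-03) = 1.86e-05.

K_a = 1.86e-05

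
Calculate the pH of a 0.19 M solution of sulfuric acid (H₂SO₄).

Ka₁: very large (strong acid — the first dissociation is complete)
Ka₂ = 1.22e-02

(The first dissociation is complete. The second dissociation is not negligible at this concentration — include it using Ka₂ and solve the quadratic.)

First dissociation is complete: [H⁺]₀ = [HSO₄⁻]₀ = C = 0.19 M. Second dissociation HSO₄⁻ ⇌ H⁺ + SO₄²⁻: let x = [SO₄²⁻]. Ka₂ = (C + x)·x / (C − x) = 1.22e-02 → x² + (C + Ka₂)·x − Ka₂·C = 0 → x² + 0.20220·x − 2.318e-03 = 0. x = (−0.20220 + √(0.20220² + 4 × 2.318e-03)) / 2 = 1.0879e-02 M. [H⁺] = C + x = 0.19 + 1.0879e-02 = 2.0088e-01 M. pH = -log(2.0088e-01) = 0.70.

pH = 0.70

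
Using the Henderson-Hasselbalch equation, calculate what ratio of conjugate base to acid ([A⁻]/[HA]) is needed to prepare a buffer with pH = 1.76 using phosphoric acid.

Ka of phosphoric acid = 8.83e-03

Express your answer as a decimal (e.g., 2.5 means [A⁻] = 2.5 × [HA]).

pKa = -log(8.83e-03) = 2.0540. pH = pKa + log([A⁻]/[HA]), so log([A⁻]/[HA]) = pH − pKa = 1.76 − 2.0540 = -0.2940. [A⁻]/[HA] = 10^(-0.2940) = 0.508

[A⁻]/[HA] = 0.508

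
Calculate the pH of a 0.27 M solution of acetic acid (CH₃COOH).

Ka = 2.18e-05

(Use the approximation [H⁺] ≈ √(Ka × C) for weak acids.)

[H⁺] = √(Ka × C) = √(2.18e-05 × 0.27) = 2.4261e-03. pH = -log(2.4261e-03)

pH = 2.62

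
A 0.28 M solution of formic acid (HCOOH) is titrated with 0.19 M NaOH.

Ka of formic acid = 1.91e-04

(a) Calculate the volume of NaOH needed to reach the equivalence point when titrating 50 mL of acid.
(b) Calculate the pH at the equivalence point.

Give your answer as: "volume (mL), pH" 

moles acid = 0.28 × 50/1000 = 0.014 mol; V_base = moles/0.19 × 1000 = 73.7 mL. At equivalence only the conjugate base is present: [A⁻] = 0.014/0.124 = 1.1319e-01 M. Kb = Kw/Ka = 5.24e-11; [OH⁻] = √(Kb × [A⁻]) = 2.4344e-06; pOH = 5.61; pH = 14 - pOH = 8.39.

V = 73.7 mL, pH = 8.39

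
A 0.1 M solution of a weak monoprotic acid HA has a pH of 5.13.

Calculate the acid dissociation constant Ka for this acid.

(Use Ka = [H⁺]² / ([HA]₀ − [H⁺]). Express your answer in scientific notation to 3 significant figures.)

[H⁺] = 10^(−pH) = 10^(−5.13) = 7.413e-06 M. For HA ⇌ H⁺ + A⁻, Ka = [H⁺][A⁻]/[HA] = [H⁺]² / ([HA]₀ − [H⁺]) = (7.413e-06)² / (0.1 − 7.413e-06) = 5.50e-10.

K_a = 5.50e-10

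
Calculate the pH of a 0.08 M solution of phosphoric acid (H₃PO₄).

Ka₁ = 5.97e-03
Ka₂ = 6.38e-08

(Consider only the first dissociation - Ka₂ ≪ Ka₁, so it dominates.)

First dissociation dominates. From Ka₁ = [H⁺][HA⁻]/[H₂A], x² + Ka₁·x − Ka₁·C = 0 with C = 0.08 M and Ka₁ = 5.97e-03. Solving: [H⁺] = (−Ka₁ + √(Ka₁² + 4·Ka₁·C)) / 2 = 1.9072e-02 M. pH = -log(1.9072e-02) = 1.72.

pH = 1.72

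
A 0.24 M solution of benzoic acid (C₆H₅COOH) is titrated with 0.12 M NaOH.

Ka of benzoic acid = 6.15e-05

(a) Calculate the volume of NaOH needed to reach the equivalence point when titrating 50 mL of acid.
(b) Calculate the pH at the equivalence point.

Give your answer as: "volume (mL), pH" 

moles acid = 0.24 × 50/1000 = 0.012 mol; V_base = moles/0.12 × 1000 = 100.0 mL. At equivalence only the conjugate base is present: [A⁻] = 0.012/0.150 = 8.0000e-02 M. Kb = Kw/Ka = 1.63e-10; [OH⁻] = √(Kb × [A⁻]) = 3.6067e-06; pOH = 5.44; pH = 14 - pOH = 8.56.

V = 100.0 mL, pH = 8.56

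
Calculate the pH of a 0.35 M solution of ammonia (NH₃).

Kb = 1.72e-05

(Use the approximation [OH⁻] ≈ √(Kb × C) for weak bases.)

[OH⁻] = √(Kb × C) = √(1.72e-05 × 0.35) = 2.4536e-03. pOH = 2.61, pH = 14 - pOH

pH = 11.39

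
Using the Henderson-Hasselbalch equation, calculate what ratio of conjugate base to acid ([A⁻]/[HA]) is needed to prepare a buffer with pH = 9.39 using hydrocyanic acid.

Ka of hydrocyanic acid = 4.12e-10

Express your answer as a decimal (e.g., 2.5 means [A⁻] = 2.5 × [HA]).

pKa = -log(4.12e-10) = 9.3851. pH = pKa + log([A⁻]/[HA]), so log([A⁻]/[HA]) = pH − pKa = 9.39 − 9.3851 = 0.0049. [A⁻]/[HA] = 10^(0.0049) = 1.01

[A⁻]/[HA] = 1.01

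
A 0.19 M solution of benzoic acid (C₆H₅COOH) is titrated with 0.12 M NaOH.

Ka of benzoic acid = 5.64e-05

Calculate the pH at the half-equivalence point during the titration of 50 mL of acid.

At half-equivalence [HA] = [A⁻], so Henderson-Hasselbalch gives pH = pKa = -log(5.64e-05) = 4.25.

pH = pKa = 4.25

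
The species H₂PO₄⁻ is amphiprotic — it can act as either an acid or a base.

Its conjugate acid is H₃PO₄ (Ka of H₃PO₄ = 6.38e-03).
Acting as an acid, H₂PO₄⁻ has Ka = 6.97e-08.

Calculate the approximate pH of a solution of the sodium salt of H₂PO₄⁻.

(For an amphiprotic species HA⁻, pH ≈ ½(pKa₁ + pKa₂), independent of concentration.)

pKa₁ = -log(6.38e-03) = 2.20; pKa₂ = -log(6.97e-08) = 7.16. For an amphiprotic species, pH ≈ ½(pKa₁ + pKa₂) = ½(2.20 + 7.16) = 4.68.

pH = 4.68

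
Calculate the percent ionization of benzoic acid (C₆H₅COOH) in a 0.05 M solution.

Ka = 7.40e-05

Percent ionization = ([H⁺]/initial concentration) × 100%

Using Ka equilibrium: x² + Ka×x - Ka×C = 0. Solving: [H⁺] = 1.8869e-03. Percent = (1.8869e-03/0.05) × 100

Percent ionization = 3.77%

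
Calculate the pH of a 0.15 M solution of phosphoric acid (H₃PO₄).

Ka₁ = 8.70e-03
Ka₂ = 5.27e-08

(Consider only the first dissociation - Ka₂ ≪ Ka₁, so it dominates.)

First dissociation dominates. From Ka₁ = [H⁺][HA⁻]/[H₂A], x² + Ka₁·x − Ka₁·C = 0 with C = 0.15 M and Ka₁ = 8.70e-03. Solving: [H⁺] = (−Ka₁ + √(Ka₁² + 4·Ka₁·C)) / 2 = 3.2036e-02 M. pH = -log(3.2036e-02) = 1.49.

pH = 1.49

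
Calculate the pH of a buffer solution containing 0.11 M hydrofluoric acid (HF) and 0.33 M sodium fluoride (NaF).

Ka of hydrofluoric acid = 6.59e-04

pKa = -log(6.59e-04) = 3.18. pH = pKa + log([A⁻]/[HA]) = 3.18 + log(0.33/0.11)

pH = 3.66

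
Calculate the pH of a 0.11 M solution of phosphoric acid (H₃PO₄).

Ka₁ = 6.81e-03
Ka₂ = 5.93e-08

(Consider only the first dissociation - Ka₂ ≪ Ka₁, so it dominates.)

First dissociation dominates. From Ka₁ = [H⁺][HA⁻]/[H₂A], x² + Ka₁·x − Ka₁·C = 0 with C = 0.11 M and Ka₁ = 6.81e-03. Solving: [H⁺] = (−Ka₁ + √(Ka₁² + 4·Ka₁·C)) / 2 = 2.4176e-02 M. pH = -log(2.4176e-02) = 1.62.

pH = 1.62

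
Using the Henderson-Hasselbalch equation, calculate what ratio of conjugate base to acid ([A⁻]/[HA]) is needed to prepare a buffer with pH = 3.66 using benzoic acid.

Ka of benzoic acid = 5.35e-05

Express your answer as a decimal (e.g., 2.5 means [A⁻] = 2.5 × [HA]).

pKa = -log(5.35e-05) = 4.2716. pH = pKa + log([A⁻]/[HA]), so log([A⁻]/[HA]) = pH − pKa = 3.66 − 4.2716 = -0.6116. [A⁻]/[HA] = 10^(-0.6116) = 0.245

[A⁻]/[HA] = 0.245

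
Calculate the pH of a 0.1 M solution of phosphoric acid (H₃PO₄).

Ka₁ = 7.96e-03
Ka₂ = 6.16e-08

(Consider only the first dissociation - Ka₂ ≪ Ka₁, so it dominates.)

First dissociation dominates. From Ka₁ = [H⁺][HA⁻]/[H₂A], x² + Ka₁·x − Ka₁·C = 0 with C = 0.1 M and Ka₁ = 7.96e-03. Solving: [H⁺] = (−Ka₁ + √(Ka₁² + 4·Ka₁·C)) / 2 = 2.4513e-02 M. pH = -log(2.4513e-02) = 1.61.

pH = 1.61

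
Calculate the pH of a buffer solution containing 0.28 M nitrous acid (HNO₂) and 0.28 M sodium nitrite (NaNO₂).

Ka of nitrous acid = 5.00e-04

pKa = -log(5.00e-04) = 3.30. pH = pKa + log([A⁻]/[HA]) = 3.30 + log(0.28/0.28)

pH = 3.30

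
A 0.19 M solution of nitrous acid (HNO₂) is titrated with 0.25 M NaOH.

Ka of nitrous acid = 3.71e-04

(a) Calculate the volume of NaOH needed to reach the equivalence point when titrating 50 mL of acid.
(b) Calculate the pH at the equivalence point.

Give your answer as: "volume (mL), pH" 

moles acid = 0.19 × 50/1000 = 0.0095 mol; V_base = moles/0.25 × 1000 = 38.0 mL. At equivalence only the conjugate base is present: [A⁻] = 0.0095/0.088 = 1.0795e-01 M. Kb = Kw/Ka = 2.70e-11; [OH⁻] = √(Kb × [A⁻]) = 1.7058e-06; pOH = 5.77; pH = 14 - pOH = 8.23.

V = 38.0 mL, pH = 8.23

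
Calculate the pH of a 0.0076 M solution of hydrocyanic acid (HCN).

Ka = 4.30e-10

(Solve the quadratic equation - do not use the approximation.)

x² + Ka×x - Ka×C = 0. Using quadratic formula: [H⁺] = 1.8075e-06

pH = 5.74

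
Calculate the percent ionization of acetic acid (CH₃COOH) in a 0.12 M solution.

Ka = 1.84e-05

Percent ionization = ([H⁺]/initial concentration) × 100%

Using Ka equilibrium: x² + Ka×x - Ka×C = 0. Solving: [H⁺] = 1.4768e-03. Percent = (1.4768e-03/0.12) × 100

Percent ionization = 1.23%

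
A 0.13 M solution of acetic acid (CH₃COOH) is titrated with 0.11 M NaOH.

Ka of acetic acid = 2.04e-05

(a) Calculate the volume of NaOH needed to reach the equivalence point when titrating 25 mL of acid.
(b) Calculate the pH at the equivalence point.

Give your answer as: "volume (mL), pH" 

moles acid = 0.13 × 25/1000 = 0.00325 mol; V_base = moles/0.11 × 1000 = 29.5 mL. At equivalence only the conjugate base is present: [A⁻] = 0.00325/0.055 = 5.9583e-02 M. Kb = Kw/Ka = 4.90e-10; [OH⁻] = √(Kb × [A⁻]) = 5.4044e-06; pOH = 5.27; pH = 14 - pOH = 8.73.

V = 29.5 mL, pH = 8.73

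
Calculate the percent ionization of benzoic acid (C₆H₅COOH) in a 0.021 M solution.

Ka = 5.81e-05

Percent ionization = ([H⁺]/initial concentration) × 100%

Using Ka equilibrium: x² + Ka×x - Ka×C = 0. Solving: [H⁺] = 1.0759e-03. Percent = (1.0759e-03/0.021) × 100

Percent ionization = 5.12%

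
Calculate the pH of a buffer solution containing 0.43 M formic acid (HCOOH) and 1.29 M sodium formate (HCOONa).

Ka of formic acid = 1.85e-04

pKa = -log(1.85e-04) = 3.73. pH = pKa + log([A⁻]/[HA]) = 3.73 + log(1.29/0.43)

pH = 4.21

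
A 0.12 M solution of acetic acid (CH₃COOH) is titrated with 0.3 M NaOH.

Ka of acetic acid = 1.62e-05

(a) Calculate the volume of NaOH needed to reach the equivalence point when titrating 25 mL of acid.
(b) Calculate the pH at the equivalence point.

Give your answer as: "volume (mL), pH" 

moles acid = 0.12 × 25/1000 = 0.003 mol; V_base = moles/0.3 × 1000 = 10.0 mL. At equivalence only the conjugate base is present: [A⁻] = 0.003/0.035 = 8.5714e-02 M. Kb = Kw/Ka = 6.17e-10; [OH⁻] = √(Kb × [A⁻]) = 7.2739e-06; pOH = 5.14; pH = 14 - pOH = 8.86.

V = 10.0 mL, pH = 8.86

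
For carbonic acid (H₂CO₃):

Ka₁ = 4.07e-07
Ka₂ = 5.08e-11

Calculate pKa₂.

pKa₂ = -log(Ka₂) = -log(5.08e-11) = 10.29.

pK_{a2} = 10.29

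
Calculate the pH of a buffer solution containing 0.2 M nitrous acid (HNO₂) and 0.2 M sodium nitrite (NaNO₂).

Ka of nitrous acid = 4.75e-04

pKa = -log(4.75e-04) = 3.32. pH = pKa + log([A⁻]/[HA]) = 3.32 + log(0.2/0.2)

pH = 3.32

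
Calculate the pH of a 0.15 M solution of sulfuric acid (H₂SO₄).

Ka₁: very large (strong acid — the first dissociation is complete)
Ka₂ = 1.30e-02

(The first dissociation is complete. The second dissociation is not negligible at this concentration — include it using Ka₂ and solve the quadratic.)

First dissociation is complete: [H⁺]₀ = [HSO₄⁻]₀ = C = 0.15 M. Second dissociation HSO₄⁻ ⇌ H⁺ + SO₄²⁻: let x = [SO₄²⁻]. Ka₂ = (C + x)·x / (C − x) = 1.30e-02 → x² + (C + Ka₂)·x − Ka₂·C = 0 → x² + 0.16300·x − 1.950e-03 = 0. x = (−0.16300 + √(0.16300² + 4 × 1.950e-03)) / 2 = 1.1194e-02 M. [H⁺] = C + x = 0.15 + 1.1194e-02 = 1.6119e-01 M. pH = -log(1.6119e-01) = 0.79.

pH = 0.79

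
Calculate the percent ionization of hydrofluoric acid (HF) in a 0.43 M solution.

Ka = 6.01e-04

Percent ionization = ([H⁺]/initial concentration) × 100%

Using Ka equilibrium: x² + Ka×x - Ka×C = 0. Solving: [H⁺] = 1.5778e-02. Percent = (1.5778e-02/0.43) × 100

Percent ionization = 3.67%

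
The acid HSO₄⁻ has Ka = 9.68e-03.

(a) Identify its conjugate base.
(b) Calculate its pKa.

(a) The conjugate base is formed by removing one H⁺ from HSO₄⁻, giving SO₄²⁻. (b) pKa = -log(Ka) = -log(9.68e-03) = 2.01.

Conjugate base: SO₄²⁻; pK_a = 2.01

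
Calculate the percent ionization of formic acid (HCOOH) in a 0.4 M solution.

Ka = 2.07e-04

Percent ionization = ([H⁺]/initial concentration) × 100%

Using Ka equilibrium: x² + Ka×x - Ka×C = 0. Solving: [H⁺] = 8.9965e-03. Percent = (8.9965e-03/0.4) × 100

Percent ionization = 2.25%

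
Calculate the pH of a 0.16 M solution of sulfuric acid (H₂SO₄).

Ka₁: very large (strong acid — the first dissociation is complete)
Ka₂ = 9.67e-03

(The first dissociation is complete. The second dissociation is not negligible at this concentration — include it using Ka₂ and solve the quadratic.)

First dissociation is complete: [H⁺]₀ = [HSO₄⁻]₀ = C = 0.16 M. Second dissociation HSO₄⁻ ⇌ H⁺ + SO₄²⁻: let x = [SO₄²⁻]. Ka₂ = (C + x)·x / (C − x) = 9.67e-03 → x² + (C + Ka₂)·x − Ka₂·C = 0 → x² + 0.16967·x − 1.547e-03 = 0. x = (−0.16967 + √(0.16967² + 4 × 1.547e-03)) / 2 = 8.6753e-03 M. [H⁺] = C + x = 0.16 + 8.6753e-03 = 1.6868e-01 M. pH = -log(1.6868e-01) = 0.77.

pH = 0.77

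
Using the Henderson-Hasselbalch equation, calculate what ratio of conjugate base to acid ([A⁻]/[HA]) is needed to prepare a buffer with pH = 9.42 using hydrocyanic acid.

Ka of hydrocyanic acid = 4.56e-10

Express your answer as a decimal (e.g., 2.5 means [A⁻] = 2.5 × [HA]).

pKa = -log(4.56e-10) = 9.3410. pH = pKa + log([A⁻]/[HA]), so log([A⁻]/[HA]) = pH − pKa = 9.42 − 9.3410 = 0.0790. [A⁻]/[HA] = 10^(0.0790) = 1.20

[A⁻]/[HA] = 1.20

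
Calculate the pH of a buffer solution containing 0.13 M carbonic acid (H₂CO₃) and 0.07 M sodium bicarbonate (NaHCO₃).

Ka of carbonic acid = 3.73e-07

pKa = -log(3.73e-07) = 6.43. pH = pKa + log([A⁻]/[HA]) = 6.43 + log(0.07/0.13)

pH = 6.16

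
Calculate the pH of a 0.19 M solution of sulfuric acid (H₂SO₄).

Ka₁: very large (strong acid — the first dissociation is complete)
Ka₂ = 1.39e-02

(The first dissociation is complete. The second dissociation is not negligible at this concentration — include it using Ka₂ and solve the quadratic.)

First dissociation is complete: [H⁺]₀ = [HSO₄⁻]₀ = C = 0.19 M. Second dissociation HSO₄⁻ ⇌ H⁺ + SO₄²⁻: let x = [SO₄²⁻]. Ka₂ = (C + x)·x / (C − x) = 1.39e-02 → x² + (C + Ka₂)·x − Ka₂·C = 0 → x² + 0.20390·x − 2.641e-03 = 0. x = (−0.20390 + √(0.20390² + 4 × 2.641e-03)) / 2 = 1.2220e-02 M. [H⁺] = C + x = 0.19 + 1.2220e-02 = 2.0222e-01 M. pH = -log(2.0222e-01) = 0.69.

pH = 0.69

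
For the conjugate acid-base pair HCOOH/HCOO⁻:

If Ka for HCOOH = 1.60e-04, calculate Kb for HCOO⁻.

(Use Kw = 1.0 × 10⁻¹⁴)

For a conjugate pair Ka × Kb = Kw, so Kb = Kw/Ka = 1.0 × 10⁻¹⁴ / 1.60e-04 = 6.25e-11.

K_b = 6.25e-11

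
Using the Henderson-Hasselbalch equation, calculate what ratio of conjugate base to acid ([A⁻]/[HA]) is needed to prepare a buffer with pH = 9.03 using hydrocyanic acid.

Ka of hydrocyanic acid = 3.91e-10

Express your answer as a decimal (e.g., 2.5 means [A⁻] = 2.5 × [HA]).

pKa = -log(3.91e-10) = 9.4078. pH = pKa + log([A⁻]/[HA]), so log([A⁻]/[HA]) = pH − pKa = 9.03 − 9.4078 = -0.3778. [A⁻]/[HA] = 10^(-0.3778) = 0.419

[A⁻]/[HA] = 0.419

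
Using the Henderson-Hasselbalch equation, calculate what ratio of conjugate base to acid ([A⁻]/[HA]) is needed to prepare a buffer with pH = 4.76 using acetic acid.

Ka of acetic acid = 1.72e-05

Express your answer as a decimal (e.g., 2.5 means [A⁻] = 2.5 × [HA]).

pKa = -log(1.72e-05) = 4.7645. pH = pKa + log([A⁻]/[HA]), so log([A⁻]/[HA]) = pH − pKa = 4.76 − 4.7645 = -0.0045. [A⁻]/[HA] = 10^(-0.0045) = 0.990

[A⁻]/[HA] = 0.990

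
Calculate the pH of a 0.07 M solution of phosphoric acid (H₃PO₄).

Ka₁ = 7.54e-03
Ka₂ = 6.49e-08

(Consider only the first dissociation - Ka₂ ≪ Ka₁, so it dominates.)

First dissociation dominates. From Ka₁ = [H⁺][HA⁻]/[H₂A], x² + Ka₁·x − Ka₁·C = 0 with C = 0.07 M and Ka₁ = 7.54e-03. Solving: [H⁺] = (−Ka₁ + √(Ka₁² + 4·Ka₁·C)) / 2 = 1.9511e-02 M. pH = -log(1.9511e-02) = 1.71.

pH = 1.71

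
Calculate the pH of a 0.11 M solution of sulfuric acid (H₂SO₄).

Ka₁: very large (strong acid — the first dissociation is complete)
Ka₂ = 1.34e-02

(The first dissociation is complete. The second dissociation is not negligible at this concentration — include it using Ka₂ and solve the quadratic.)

First dissociation is complete: [H⁺]₀ = [HSO₄⁻]₀ = C = 0.11 M. Second dissociation HSO₄⁻ ⇌ H⁺ + SO₄²⁻: let x = [SO₄²⁻]. Ka₂ = (C + x)·x / (C − x) = 1.34e-02 → x² + (C + Ka₂)·x − Ka₂·C = 0 → x² + 0.12340·x − 1.474e-03 = 0. x = (−0.12340 + √(0.12340² + 4 × 1.474e-03)) / 2 = 1.0970e-02 M. [H⁺] = C + x = 0.11 + 1.0970e-02 = 1.2097e-01 M. pH = -log(1.2097e-01) = 0.92.

pH = 0.92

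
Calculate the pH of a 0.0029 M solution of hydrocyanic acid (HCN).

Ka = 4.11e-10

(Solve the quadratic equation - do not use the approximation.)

x² + Ka×x - Ka×C = 0. Using quadratic formula: [H⁺] = 1.0915e-06

pH = 5.96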